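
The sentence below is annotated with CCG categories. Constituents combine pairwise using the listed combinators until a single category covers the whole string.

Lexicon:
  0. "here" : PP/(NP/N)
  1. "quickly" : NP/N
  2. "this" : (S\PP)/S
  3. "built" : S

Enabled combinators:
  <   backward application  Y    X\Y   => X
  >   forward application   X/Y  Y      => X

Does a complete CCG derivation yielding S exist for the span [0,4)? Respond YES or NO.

[0,4] S   <
  [0,2] PP   >
    [0,1] "here" : PP/(NP/N)
    [1,2] "quickly" : NP/N
  [2,4] S\PP   >
    [2,3] "this" : (S\PP)/S
    [3,4] "built" : S

YES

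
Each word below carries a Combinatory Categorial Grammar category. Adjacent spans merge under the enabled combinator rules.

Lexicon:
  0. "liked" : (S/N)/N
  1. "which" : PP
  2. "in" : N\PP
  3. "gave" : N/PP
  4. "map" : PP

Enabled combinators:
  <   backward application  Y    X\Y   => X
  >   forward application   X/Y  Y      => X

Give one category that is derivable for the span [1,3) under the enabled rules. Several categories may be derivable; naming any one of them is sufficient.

N

[0,5] S   >
  [0,3] S/N   >
    [0,1] "liked" : (S/N)/N
    [1,3] N   <
      [1,2] "which" : PP
      [2,3] "in" : N\PP
  [3,5] N   >
    [3,4] "gave" : N/PP
    [4,5] "map" : PP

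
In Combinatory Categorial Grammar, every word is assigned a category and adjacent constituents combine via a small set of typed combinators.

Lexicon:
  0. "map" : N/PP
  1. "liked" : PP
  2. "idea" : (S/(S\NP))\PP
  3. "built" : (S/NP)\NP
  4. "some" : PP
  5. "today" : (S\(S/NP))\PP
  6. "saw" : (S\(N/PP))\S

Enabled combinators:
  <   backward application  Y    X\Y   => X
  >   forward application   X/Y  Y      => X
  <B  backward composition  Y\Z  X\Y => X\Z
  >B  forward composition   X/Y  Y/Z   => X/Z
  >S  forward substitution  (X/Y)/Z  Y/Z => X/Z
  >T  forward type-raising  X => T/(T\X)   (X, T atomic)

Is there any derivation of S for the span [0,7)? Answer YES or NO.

YES

[0,7] S   <
  [0,1] "map" : N/PP
  [1,7] S\(N/PP)   <
    [1,6] S   >
      [1,3] S/(S\NP)   <
        [1,2] "liked" : PP
        [2,3] "idea" : (S/(S\NP))\PP
      [3,6] S\NP   <B
        [3,4] "built" : (S/NP)\NP
        [4,6] S\(S/NP)   <
          [4,5] "some" : PP
          [5,6] "today" : (S\(S/NP))\PP
    [6,7] "saw" : (S\(N/PP))\S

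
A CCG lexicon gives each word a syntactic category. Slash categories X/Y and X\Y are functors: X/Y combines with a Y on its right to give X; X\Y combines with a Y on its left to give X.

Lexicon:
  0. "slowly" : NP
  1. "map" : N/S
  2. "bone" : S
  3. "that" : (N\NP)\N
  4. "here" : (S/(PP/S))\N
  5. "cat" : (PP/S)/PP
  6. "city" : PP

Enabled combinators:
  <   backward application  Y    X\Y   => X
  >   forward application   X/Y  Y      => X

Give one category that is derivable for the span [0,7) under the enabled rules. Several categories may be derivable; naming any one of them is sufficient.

S

[0,7] S   >
  [0,5] S/(PP/S)   <
    [0,4] N   <
      [0,1] "slowly" : NP
      [1,4] N\NP   <
        [1,3] N   >
          [1,2] "map" : N/S
          [2,3] "bone" : S
        [3,4] "that" : (N\NP)\N
    [4,5] "here" : (S/(PP/S))\N
  [5,7] PP/S   >
    [5,6] "cat" : (PP/S)/PP
    [6,7] "city" : PP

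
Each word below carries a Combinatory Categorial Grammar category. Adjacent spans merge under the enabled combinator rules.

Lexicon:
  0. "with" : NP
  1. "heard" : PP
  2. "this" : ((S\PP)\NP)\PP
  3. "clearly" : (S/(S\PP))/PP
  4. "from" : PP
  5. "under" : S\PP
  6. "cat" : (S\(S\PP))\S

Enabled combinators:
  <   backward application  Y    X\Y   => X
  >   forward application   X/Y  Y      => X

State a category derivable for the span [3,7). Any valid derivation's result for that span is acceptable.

[0,7] S   <
  [0,3] S\PP   <
    [0,1] "with" : NP
    [1,3] (S\PP)\NP   <
      [1,2] "heard" : PP
      [2,3] "this" : ((S\PP)\NP)\PP
  [3,7] S\(S\PP)   <
    [3,6] S   >
      [3,5] S/(S\PP)   >
        [3,4] "clearly" : (S/(S\PP))/PP
        [4,5] "from" : PP
      [5,6] "under" : S\PP
    [6,7] "cat" : (S\(S\PP))\S

S\(S\PP)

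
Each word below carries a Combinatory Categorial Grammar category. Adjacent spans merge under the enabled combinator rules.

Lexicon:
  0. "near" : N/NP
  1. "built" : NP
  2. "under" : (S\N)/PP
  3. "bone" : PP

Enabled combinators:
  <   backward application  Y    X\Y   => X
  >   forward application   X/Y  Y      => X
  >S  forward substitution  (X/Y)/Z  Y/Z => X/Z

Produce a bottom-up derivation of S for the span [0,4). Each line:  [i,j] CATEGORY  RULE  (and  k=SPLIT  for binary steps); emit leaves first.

[0,4] S   <
  [0,2] N   >
    [0,1] "near" : N/NP
    [1,2] "built" : NP
  [2,4] S\N   >
    [2,3] "under" : (S\N)/PP
    [3,4] "bone" : PP

[0,1] N/NP  lex  "near"
[1,2] NP  lex  "built"
[0,2] N  >  k=1
[2,3] (S\N)/PP  lex  "under"
[3,4] PP  lex  "bone"
[2,4] S\N  >  k=3
[0,4] S  <  k=2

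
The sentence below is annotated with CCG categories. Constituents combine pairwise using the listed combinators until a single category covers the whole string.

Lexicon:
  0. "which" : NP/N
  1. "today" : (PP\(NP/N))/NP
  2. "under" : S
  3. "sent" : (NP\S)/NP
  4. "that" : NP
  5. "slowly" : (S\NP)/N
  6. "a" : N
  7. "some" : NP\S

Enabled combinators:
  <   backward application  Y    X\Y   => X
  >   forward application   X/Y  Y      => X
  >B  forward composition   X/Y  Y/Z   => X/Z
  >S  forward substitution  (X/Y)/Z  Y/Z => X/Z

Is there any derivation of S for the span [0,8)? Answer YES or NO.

NO

NP/N (PP\(NP/N))/NP S (NP\S)/NP NP (S\NP)/N N NP\S
CKY chart[0,8] = {PP}; S ∉ chart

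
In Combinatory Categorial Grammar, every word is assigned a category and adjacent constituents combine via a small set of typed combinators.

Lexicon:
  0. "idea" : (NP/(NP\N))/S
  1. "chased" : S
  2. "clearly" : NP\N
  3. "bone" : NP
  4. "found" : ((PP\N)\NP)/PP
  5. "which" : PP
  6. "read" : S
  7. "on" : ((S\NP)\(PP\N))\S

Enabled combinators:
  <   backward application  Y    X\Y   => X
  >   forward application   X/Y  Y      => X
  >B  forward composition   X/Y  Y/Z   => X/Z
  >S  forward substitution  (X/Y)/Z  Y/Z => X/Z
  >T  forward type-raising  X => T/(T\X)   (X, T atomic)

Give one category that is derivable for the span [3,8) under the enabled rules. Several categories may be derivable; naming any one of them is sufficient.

S\NP

[0,8] S   <
  [0,3] NP   >
    [0,2] NP/(NP\N)   >
      [0,1] "idea" : (NP/(NP\N))/S
      [1,2] "chased" : S
    [2,3] "clearly" : NP\N
  [3,8] S\NP   <
    [3,6] PP\N   <
      [3,4] "bone" : NP
      [4,6] (PP\N)\NP   >
        [4,5] "found" : ((PP\N)\NP)/PP
        [5,6] "which" : PP
    [6,8] (S\NP)\(PP\N)   <
      [6,7] "read" : S
      [7,8] "on" : ((S\NP)\(PP\N))\S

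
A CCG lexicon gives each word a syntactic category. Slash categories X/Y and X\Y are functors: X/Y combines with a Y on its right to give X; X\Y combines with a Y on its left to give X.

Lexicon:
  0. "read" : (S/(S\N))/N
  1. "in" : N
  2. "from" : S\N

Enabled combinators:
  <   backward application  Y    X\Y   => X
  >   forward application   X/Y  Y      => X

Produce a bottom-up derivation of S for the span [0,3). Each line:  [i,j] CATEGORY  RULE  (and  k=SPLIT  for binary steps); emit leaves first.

[0,1] (S/(S\N))/N  lex  "read"
[1,2] N  lex  "in"
[0,2] S/(S\N)  >  k=1
[2,3] S\N  lex  "from"
[0,3] S  >  k=2

[0,3] S   >
  [0,2] S/(S\N)   >
    [0,1] "read" : (S/(S\N))/N
    [1,2] "in" : N
  [2,3] "from" : S\N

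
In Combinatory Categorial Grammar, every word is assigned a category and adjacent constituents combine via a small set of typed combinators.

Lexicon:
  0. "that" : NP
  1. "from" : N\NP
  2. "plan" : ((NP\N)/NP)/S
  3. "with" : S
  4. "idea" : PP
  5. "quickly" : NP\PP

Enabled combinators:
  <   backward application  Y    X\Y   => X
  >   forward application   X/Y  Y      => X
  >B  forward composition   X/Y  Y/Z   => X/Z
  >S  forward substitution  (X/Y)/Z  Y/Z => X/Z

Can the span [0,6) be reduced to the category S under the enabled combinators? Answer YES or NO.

NP N\NP ((NP\N)/NP)/S S PP NP\PP
CKY chart[0,6] = {NP}; S ∉ chart

NO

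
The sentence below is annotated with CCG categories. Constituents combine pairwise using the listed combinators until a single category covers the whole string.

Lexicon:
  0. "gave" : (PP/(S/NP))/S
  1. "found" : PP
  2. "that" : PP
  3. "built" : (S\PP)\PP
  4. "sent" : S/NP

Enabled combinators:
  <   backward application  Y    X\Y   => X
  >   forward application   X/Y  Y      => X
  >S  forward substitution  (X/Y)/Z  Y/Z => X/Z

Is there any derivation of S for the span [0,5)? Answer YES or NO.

NO

(PP/(S/NP))/S PP PP (S\PP)\PP S/NP
CKY chart[0,5] = {PP}; S ∉ chart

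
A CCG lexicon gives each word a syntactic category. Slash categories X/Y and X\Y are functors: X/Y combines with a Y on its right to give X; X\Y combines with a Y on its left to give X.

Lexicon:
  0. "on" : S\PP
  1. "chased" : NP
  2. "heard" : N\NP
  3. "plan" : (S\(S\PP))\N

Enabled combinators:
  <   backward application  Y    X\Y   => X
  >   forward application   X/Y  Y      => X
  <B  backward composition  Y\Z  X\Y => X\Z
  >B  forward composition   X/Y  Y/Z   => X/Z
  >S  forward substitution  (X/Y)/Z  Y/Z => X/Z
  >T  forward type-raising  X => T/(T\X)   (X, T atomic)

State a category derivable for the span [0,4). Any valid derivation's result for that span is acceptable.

S

[0,4] S   <
  [0,1] "on" : S\PP
  [1,4] S\(S\PP)   <
    [1,3] N   >
      [1,2] N/(N\NP)   >T
        [1,2] "chased" : NP
      [2,3] "heard" : N\NP
    [3,4] "plan" : (S\(S\PP))\N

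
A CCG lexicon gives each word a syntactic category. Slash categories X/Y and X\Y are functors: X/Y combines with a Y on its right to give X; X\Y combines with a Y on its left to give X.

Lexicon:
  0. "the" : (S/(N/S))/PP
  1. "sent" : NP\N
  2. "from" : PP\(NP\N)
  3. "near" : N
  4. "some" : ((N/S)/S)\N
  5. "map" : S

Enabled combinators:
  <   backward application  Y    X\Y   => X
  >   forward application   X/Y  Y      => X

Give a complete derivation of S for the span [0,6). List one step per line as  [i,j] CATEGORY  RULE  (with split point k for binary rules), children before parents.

[0,6] S   >
  [0,3] S/(N/S)   >
    [0,1] "the" : (S/(N/S))/PP
    [1,3] PP   <
      [1,2] "sent" : NP\N
      [2,3] "from" : PP\(NP\N)
  [3,6] N/S   >
    [3,5] (N/S)/S   <
      [3,4] "near" : N
      [4,5] "some" : ((N/S)/S)\N
    [5,6] "map" : S

[0,1] (S/(N/S))/PP  lex  "the"
[1,2] NP\N  lex  "sent"
[2,3] PP\(NP\N)  lex  "from"
[1,3] PP  <  k=2
[0,3] S/(N/S)  >  k=1
[3,4] N  lex  "near"
[4,5] ((N/S)/S)\N  lex  "some"
[3,5] (N/S)/S  <  k=4
[5,6] S  lex  "map"
[3,6] N/S  >  k=5
[0,6] S  >  k=3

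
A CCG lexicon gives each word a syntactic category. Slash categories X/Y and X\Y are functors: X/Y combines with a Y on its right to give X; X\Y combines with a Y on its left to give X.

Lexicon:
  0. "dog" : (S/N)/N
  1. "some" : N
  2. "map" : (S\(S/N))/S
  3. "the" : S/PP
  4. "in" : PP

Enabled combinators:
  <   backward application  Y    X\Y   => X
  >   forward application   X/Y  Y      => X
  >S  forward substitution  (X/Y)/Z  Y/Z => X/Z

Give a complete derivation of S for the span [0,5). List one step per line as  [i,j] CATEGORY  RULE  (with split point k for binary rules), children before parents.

[0,1] (S/N)/N  lex  "dog"
[1,2] N  lex  "some"
[0,2] S/N  >  k=1
[2,3] (S\(S/N))/S  lex  "map"
[3,4] S/PP  lex  "the"
[4,5] PP  lex  "in"
[3,5] S  >  k=4
[2,5] S\(S/N)  >  k=3
[0,5] S  <  k=2

[0,5] S   <
  [0,2] S/N   >
    [0,1] "dog" : (S/N)/N
    [1,2] "some" : N
  [2,5] S\(S/N)   >
    [2,3] "map" : (S\(S/N))/S
    [3,5] S   >
      [3,4] "the" : S/PP
      [4,5] "in" : PP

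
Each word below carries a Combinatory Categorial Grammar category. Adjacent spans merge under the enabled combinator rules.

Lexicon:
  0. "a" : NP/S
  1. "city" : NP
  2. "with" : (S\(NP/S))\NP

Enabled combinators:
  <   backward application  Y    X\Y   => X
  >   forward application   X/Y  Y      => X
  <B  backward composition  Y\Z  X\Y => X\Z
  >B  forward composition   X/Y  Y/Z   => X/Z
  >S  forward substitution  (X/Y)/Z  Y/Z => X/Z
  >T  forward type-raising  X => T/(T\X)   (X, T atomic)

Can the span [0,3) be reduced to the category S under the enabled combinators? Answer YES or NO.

YES

[0,3] S   <
  [0,1] "a" : NP/S
  [1,3] S\(NP/S)   <
    [1,2] "city" : NP
    [2,3] "with" : (S\(NP/S))\NP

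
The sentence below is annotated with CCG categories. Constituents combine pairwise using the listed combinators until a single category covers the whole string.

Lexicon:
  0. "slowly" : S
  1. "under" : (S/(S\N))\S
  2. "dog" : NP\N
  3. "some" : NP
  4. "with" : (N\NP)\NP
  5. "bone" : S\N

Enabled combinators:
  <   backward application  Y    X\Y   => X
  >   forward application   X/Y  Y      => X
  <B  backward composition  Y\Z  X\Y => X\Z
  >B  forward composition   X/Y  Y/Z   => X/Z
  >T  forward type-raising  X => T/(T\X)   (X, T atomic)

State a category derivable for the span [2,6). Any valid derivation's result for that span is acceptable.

S\N

[0,6] S   >
  [0,2] S/(S\N)   <
    [0,1] "slowly" : S
    [1,2] "under" : (S/(S\N))\S
  [2,6] S\N   <B
    [2,5] N\N   <B
      [2,3] "dog" : NP\N
      [3,5] N\NP   <
        [3,4] "some" : NP
        [4,5] "with" : (N\NP)\NP
    [5,6] "bone" : S\N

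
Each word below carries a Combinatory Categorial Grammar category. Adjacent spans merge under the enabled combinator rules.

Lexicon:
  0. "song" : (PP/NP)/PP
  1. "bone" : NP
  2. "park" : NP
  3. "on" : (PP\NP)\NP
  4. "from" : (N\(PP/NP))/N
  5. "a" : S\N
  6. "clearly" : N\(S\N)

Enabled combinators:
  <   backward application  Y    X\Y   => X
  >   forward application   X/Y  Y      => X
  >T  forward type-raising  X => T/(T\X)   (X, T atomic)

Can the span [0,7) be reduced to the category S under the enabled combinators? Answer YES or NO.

(PP/NP)/PP NP NP (PP\NP)\NP (N\(PP/NP))/N S\N N\(S\N)
CKY chart[0,7] = {N, N/(N\N), NP/(NP\N), PP/(PP\N), S/(S\N)}; S ∉ chart

NO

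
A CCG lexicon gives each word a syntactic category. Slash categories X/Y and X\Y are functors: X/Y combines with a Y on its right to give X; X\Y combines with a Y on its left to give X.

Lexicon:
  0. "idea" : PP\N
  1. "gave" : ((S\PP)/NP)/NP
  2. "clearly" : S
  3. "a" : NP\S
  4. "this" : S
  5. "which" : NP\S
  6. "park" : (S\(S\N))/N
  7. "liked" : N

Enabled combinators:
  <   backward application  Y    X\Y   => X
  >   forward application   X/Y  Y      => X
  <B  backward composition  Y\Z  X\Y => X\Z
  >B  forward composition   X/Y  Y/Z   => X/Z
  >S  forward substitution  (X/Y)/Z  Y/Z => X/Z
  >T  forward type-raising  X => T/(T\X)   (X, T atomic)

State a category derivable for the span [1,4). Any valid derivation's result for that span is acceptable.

(S\PP)/NP

[0,8] S   <
  [0,6] S\N   <B
    [0,1] "idea" : PP\N
    [1,6] S\PP   >
      [1,4] (S\PP)/NP   >
        [1,2] "gave" : ((S\PP)/NP)/NP
        [2,4] NP   <
          [2,3] "clearly" : S
          [3,4] "a" : NP\S
      [4,6] NP   <
        [4,5] "this" : S
        [5,6] "which" : NP\S
  [6,8] S\(S\N)   >
    [6,7] "park" : (S\(S\N))/N
    [7,8] "liked" : N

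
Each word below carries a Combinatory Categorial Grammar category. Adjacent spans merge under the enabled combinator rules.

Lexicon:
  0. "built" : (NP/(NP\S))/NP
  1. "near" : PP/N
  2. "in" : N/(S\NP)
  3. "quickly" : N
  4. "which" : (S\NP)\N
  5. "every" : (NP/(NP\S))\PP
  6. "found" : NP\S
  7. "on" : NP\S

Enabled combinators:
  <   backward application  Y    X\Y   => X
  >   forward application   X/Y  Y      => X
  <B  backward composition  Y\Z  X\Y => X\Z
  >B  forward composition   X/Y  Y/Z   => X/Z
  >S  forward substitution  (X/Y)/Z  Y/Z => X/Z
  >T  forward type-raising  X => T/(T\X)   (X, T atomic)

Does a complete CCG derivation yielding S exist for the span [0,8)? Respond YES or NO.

(NP/(NP\S))/NP PP/N N/(S\NP) N (S\NP)\N (NP/(NP\S))\PP NP\S NP\S
CKY chart[0,8] = {N/(N\NP), NP, NP/(NP\NP), PP/(PP\NP), S/(S\NP)}; S ∉ chart

NO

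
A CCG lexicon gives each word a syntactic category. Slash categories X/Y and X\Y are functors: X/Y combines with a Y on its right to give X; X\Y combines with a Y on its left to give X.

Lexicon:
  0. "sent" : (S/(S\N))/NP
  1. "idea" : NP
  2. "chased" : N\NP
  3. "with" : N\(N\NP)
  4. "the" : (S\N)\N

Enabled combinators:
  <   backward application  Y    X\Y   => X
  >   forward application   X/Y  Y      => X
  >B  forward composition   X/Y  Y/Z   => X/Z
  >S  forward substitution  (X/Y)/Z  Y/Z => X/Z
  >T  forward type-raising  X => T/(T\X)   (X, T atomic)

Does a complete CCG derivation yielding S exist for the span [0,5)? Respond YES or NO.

[0,5] S   >
  [0,2] S/(S\N)   >
    [0,1] "sent" : (S/(S\N))/NP
    [1,2] "idea" : NP
  [2,5] S\N   <
    [2,4] N   <
      [2,3] "chased" : N\NP
      [3,4] "with" : N\(N\NP)
    [4,5] "the" : (S\N)\N

YES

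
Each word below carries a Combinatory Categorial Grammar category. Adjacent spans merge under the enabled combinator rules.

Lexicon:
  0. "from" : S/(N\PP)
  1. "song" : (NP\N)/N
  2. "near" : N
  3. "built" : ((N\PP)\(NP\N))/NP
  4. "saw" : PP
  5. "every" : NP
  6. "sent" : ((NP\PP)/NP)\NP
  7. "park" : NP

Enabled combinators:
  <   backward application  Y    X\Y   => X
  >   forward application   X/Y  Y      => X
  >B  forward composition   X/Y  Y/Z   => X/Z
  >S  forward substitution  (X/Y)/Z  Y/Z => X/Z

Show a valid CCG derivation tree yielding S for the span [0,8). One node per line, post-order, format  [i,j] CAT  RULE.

[0,8] S   >
  [0,1] "from" : S/(N\PP)
  [1,8] N\PP   <
    [1,3] NP\N   >
      [1,2] "song" : (NP\N)/N
      [2,3] "near" : N
    [3,8] (N\PP)\(NP\N)   >
      [3,4] "built" : ((N\PP)\(NP\N))/NP
      [4,8] NP   <
        [4,5] "saw" : PP
        [5,8] NP\PP   >
          [5,7] (NP\PP)/NP   <
            [5,6] "every" : NP
            [6,7] "sent" : ((NP\PP)/NP)\NP
          [7,8] "park" : NP

[0,1] S/(N\PP)  lex  "from"
[1,2] (NP\N)/N  lex  "song"
[2,3] N  lex  "near"
[1,3] NP\N  >  k=2
[3,4] ((N\PP)\(NP\N))/NP  lex  "built"
[4,5] PP  lex  "saw"
[5,6] NP  lex  "every"
[6,7] ((NP\PP)/NP)\NP  lex  "sent"
[5,7] (NP\PP)/NP  <  k=6
[7,8] NP  lex  "park"
[5,8] NP\PP  >  k=7
[4,8] NP  <  k=5
[3,8] (N\PP)\(NP\N)  >  k=4
[1,8] N\PP  <  k=3
[0,8] S  >  k=1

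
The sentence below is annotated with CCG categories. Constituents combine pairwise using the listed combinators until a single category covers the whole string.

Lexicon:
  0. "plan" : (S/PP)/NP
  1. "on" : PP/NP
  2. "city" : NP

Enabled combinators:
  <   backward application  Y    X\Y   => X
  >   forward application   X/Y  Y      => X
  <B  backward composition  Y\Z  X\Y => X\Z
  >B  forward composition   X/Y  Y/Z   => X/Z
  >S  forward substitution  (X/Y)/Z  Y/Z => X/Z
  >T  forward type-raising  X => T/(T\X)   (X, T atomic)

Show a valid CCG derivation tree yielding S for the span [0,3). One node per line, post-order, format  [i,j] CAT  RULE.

[0,3] S   >
  [0,2] S/NP   >S
    [0,1] "plan" : (S/PP)/NP
    [1,2] "on" : PP/NP
  [2,3] "city" : NP

[0,1] (S/PP)/NP  lex  "plan"
[1,2] PP/NP  lex  "on"
[0,2] S/NP  >S  k=1
[2,3] NP  lex  "city"
[0,3] S  >  k=2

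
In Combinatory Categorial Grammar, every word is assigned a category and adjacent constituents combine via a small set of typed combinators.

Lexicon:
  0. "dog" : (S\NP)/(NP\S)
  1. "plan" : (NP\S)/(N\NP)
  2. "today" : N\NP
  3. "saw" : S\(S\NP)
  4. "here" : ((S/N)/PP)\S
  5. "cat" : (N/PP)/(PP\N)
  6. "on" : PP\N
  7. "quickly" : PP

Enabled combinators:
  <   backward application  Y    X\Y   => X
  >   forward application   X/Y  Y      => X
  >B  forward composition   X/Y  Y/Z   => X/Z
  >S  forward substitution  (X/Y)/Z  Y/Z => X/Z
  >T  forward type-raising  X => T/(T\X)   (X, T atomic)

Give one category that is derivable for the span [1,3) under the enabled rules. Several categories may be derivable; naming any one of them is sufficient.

NP\S

[0,8] S   >
  [0,7] S/PP   >S
    [0,5] (S/N)/PP   <
      [0,4] S   <
        [0,3] S\NP   >
          [0,1] "dog" : (S\NP)/(NP\S)
          [1,3] NP\S   >
            [1,2] "plan" : (NP\S)/(N\NP)
            [2,3] "today" : N\NP
        [3,4] "saw" : S\(S\NP)
      [4,5] "here" : ((S/N)/PP)\S
    [5,7] N/PP   >
      [5,6] "cat" : (N/PP)/(PP\N)
      [6,7] "on" : PP\N
  [7,8] "quickly" : PP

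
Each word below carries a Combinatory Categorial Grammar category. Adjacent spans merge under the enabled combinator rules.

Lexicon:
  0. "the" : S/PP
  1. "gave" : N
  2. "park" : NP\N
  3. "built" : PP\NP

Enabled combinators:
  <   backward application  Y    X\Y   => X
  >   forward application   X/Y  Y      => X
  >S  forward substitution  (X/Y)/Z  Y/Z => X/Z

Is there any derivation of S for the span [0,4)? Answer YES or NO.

YES

[0,4] S   >
  [0,1] "the" : S/PP
  [1,4] PP   <
    [1,3] NP   <
      [1,2] "gave" : N
      [2,3] "park" : NP\N
    [3,4] "built" : PP\NP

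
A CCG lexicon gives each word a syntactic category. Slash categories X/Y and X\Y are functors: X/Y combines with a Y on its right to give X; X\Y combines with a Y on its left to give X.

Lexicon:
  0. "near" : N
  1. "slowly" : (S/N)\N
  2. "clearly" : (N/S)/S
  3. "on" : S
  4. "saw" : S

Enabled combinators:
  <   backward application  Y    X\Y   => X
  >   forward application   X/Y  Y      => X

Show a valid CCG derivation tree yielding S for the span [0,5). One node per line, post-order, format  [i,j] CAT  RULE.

[0,5] S   >
  [0,2] S/N   <
    [0,1] "near" : N
    [1,2] "slowly" : (S/N)\N
  [2,5] N   >
    [2,4] N/S   >
      [2,3] "clearly" : (N/S)/S
      [3,4] "on" : S
    [4,5] "saw" : S

[0,1] N  lex  "near"
[1,2] (S/N)\N  lex  "slowly"
[0,2] S/N  <  k=1
[2,3] (N/S)/S  lex  "clearly"
[3,4] S  lex  "on"
[2,4] N/S  >  k=3
[4,5] S  lex  "saw"
[2,5] N  >  k=4
[0,5] S  >  k=2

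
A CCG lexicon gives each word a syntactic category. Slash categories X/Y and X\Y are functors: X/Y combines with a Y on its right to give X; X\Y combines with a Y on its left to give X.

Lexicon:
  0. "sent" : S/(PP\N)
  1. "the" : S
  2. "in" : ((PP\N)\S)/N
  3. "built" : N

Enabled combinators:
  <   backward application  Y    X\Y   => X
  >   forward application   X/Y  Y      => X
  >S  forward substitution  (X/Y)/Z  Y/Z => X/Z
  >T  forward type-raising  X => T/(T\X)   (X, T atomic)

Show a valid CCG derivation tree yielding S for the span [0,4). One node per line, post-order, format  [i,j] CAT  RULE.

[0,1] S/(PP\N)  lex  "sent"
[1,2] S  lex  "the"
[2,3] ((PP\N)\S)/N  lex  "in"
[3,4] N  lex  "built"
[2,4] (PP\N)\S  >  k=3
[1,4] PP\N  <  k=2
[0,4] S  >  k=1

[0,4] S   >
  [0,1] "sent" : S/(PP\N)
  [1,4] PP\N   <
    [1,2] "the" : S
    [2,4] (PP\N)\S   >
      [2,3] "in" : ((PP\N)\S)/N
      [3,4] "built" : N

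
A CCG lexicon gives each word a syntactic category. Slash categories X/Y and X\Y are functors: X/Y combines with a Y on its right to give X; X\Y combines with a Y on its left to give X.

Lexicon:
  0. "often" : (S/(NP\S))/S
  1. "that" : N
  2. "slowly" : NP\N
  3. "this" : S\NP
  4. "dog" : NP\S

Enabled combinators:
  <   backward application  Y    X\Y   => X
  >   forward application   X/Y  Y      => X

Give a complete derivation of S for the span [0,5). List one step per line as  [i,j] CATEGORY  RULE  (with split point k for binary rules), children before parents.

[0,5] S   >
  [0,4] S/(NP\S)   >
    [0,1] "often" : (S/(NP\S))/S
    [1,4] S   <
      [1,3] NP   <
        [1,2] "that" : N
        [2,3] "slowly" : NP\N
      [3,4] "this" : S\NP
  [4,5] "dog" : NP\S

[0,1] (S/(NP\S))/S  lex  "often"
[1,2] N  lex  "that"
[2,3] NP\N  lex  "slowly"
[1,3] NP  <  k=2
[3,4] S\NP  lex  "this"
[1,4] S  <  k=3
[0,4] S/(NP\S)  >  k=1
[4,5] NP\S  lex  "dog"
[0,5] S  >  k=4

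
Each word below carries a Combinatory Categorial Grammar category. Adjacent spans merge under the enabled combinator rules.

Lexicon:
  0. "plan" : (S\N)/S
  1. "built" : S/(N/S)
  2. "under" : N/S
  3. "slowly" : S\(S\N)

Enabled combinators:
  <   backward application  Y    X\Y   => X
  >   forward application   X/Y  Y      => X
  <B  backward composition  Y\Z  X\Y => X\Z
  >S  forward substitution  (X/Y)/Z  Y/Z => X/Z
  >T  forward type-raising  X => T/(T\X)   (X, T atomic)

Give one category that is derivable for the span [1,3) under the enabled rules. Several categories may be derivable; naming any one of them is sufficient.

[0,4] S   <
  [0,3] S\N   >
    [0,1] "plan" : (S\N)/S
    [1,3] S   >
      [1,2] "built" : S/(N/S)
      [2,3] "under" : N/S
  [3,4] "slowly" : S\(S\N)

S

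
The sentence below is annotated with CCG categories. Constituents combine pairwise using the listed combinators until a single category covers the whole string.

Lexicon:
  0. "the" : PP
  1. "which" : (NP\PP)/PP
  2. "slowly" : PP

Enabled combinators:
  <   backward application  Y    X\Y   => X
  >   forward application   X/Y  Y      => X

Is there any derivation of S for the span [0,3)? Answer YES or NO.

PP (NP\PP)/PP PP
CKY chart[0,3] = {NP}; S ∉ chart

NO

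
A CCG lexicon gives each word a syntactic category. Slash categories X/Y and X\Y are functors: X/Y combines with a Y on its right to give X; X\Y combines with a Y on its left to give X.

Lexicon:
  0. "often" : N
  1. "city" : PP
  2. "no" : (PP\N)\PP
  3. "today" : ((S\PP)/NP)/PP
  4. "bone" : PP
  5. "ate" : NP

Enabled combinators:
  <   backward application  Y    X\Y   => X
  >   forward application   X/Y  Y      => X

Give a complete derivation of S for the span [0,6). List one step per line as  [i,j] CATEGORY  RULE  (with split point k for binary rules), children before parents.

[0,6] S   <
  [0,3] PP   <
    [0,1] "often" : N
    [1,3] PP\N   <
      [1,2] "city" : PP
      [2,3] "no" : (PP\N)\PP
  [3,6] S\PP   >
    [3,5] (S\PP)/NP   >
      [3,4] "today" : ((S\PP)/NP)/PP
      [4,5] "bone" : PP
    [5,6] "ate" : NP

[0,1] N  lex  "often"
[1,2] PP  lex  "city"
[2,3] (PP\N)\PP  lex  "no"
[1,3] PP\N  <  k=2
[0,3] PP  <  k=1
[3,4] ((S\PP)/NP)/PP  lex  "today"
[4,5] PP  lex  "bone"
[3,5] (S\PP)/NP  >  k=4
[5,6] NP  lex  "ate"
[3,6] S\PP  >  k=5
[0,6] S  <  k=3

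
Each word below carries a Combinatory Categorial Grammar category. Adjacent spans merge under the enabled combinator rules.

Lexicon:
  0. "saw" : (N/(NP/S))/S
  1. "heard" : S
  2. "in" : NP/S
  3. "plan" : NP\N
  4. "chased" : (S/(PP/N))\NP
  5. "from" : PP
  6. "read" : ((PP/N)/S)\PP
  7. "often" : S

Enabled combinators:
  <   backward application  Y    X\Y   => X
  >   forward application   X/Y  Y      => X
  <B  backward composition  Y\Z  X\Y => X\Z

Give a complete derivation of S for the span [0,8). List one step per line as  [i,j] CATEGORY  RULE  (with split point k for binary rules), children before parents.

[0,8] S   >
  [0,5] S/(PP/N)   <
    [0,4] NP   <
      [0,3] N   >
        [0,2] N/(NP/S)   >
          [0,1] "saw" : (N/(NP/S))/S
          [1,2] "heard" : S
        [2,3] "in" : NP/S
      [3,4] "plan" : NP\N
    [4,5] "chased" : (S/(PP/N))\NP
  [5,8] PP/N   >
    [5,7] (PP/N)/S   <
      [5,6] "from" : PP
      [6,7] "read" : ((PP/N)/S)\PP
    [7,8] "often" : S

[0,1] (N/(NP/S))/S  lex  "saw"
[1,2] S  lex  "heard"
[0,2] N/(NP/S)  >  k=1
[2,3] NP/S  lex  "in"
[0,3] N  >  k=2
[3,4] NP\N  lex  "plan"
[0,4] NP  <  k=3
[4,5] (S/(PP/N))\NP  lex  "chased"
[0,5] S/(PP/N)  <  k=4
[5,6] PP  lex  "from"
[6,7] ((PP/N)/S)\PP  lex  "read"
[5,7] (PP/N)/S  <  k=6
[7,8] S  lex  "often"
[5,8] PP/N  >  k=7
[0,8] S  >  k=5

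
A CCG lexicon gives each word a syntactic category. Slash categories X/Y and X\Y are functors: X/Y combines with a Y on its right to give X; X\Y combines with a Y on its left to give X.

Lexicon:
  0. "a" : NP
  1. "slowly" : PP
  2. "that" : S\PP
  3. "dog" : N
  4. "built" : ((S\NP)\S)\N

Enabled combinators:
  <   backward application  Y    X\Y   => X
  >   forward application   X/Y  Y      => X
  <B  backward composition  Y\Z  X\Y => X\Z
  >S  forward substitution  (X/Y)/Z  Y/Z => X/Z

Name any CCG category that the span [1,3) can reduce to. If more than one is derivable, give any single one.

[0,5] S   <
  [0,1] "a" : NP
  [1,5] S\NP   <
    [1,3] S   <
      [1,2] "slowly" : PP
      [2,3] "that" : S\PP
    [3,5] (S\NP)\S   <
      [3,4] "dog" : N
      [4,5] "built" : ((S\NP)\S)\N

S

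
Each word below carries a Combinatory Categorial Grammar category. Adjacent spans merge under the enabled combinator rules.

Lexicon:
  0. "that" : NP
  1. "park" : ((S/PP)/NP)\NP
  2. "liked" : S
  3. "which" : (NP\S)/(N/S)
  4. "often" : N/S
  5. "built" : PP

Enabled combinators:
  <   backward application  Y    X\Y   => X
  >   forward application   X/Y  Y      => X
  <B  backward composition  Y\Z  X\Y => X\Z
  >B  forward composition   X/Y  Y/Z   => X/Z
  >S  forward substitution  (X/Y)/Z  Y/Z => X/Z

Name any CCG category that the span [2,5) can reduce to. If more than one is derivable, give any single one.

NP

[0,6] S   >
  [0,5] S/PP   >
    [0,2] (S/PP)/NP   <
      [0,1] "that" : NP
      [1,2] "park" : ((S/PP)/NP)\NP
    [2,5] NP   <
      [2,3] "liked" : S
      [3,5] NP\S   >
        [3,4] "which" : (NP\S)/(N/S)
        [4,5] "often" : N/S
  [5,6] "built" : PP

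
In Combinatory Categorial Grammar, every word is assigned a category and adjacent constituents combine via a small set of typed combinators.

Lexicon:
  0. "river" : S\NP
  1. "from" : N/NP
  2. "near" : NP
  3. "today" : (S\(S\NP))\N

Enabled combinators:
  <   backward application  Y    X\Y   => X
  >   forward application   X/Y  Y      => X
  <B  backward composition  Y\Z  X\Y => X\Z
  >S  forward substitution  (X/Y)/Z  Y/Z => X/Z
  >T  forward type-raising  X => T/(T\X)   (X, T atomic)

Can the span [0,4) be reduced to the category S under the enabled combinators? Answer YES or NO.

[0,4] S   <
  [0,1] "river" : S\NP
  [1,4] S\(S\NP)   <
    [1,3] N   >
      [1,2] "from" : N/NP
      [2,3] "near" : NP
    [3,4] "today" : (S\(S\NP))\N

YES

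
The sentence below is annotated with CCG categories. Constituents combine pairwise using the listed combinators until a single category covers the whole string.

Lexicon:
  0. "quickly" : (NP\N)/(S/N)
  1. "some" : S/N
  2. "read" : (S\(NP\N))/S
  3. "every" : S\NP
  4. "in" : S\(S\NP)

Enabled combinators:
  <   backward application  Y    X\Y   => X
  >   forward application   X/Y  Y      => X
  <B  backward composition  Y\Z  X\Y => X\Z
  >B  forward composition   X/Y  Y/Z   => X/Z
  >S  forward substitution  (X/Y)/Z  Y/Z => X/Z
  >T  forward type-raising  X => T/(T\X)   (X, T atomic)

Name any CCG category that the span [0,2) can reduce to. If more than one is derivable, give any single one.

[0,5] S   <
  [0,2] NP\N   >
    [0,1] "quickly" : (NP\N)/(S/N)
    [1,2] "some" : S/N
  [2,5] S\(NP\N)   >
    [2,3] "read" : (S\(NP\N))/S
    [3,5] S   <
      [3,4] "every" : S\NP
      [4,5] "in" : S\(S\NP)

NP\N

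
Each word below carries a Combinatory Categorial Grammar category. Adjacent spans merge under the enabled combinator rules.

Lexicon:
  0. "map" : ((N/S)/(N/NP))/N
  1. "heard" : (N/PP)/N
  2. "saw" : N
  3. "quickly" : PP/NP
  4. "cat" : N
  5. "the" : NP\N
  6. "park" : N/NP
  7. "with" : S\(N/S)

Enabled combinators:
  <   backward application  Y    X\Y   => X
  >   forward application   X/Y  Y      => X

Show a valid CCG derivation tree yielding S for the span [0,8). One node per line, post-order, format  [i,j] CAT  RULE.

[0,8] S   <
  [0,7] N/S   >
    [0,6] (N/S)/(N/NP)   >
      [0,1] "map" : ((N/S)/(N/NP))/N
      [1,6] N   >
        [1,3] N/PP   >
          [1,2] "heard" : (N/PP)/N
          [2,3] "saw" : N
        [3,6] PP   >
          [3,4] "quickly" : PP/NP
          [4,6] NP   <
            [4,5] "cat" : N
            [5,6] "the" : NP\N
    [6,7] "park" : N/NP
  [7,8] "with" : S\(N/S)

[0,1] ((N/S)/(N/NP))/N  lex  "map"
[1,2] (N/PP)/N  lex  "heard"
[2,3] N  lex  "saw"
[1,3] N/PP  >  k=2
[3,4] PP/NP  lex  "quickly"
[4,5] N  lex  "cat"
[5,6] NP\N  lex  "the"
[4,6] NP  <  k=5
[3,6] PP  >  k=4
[1,6] N  >  k=3
[0,6] (N/S)/(N/NP)  >  k=1
[6,7] N/NP  lex  "park"
[0,7] N/S  >  k=6
[7,8] S\(N/S)  lex  "with"
[0,8] S  <  k=7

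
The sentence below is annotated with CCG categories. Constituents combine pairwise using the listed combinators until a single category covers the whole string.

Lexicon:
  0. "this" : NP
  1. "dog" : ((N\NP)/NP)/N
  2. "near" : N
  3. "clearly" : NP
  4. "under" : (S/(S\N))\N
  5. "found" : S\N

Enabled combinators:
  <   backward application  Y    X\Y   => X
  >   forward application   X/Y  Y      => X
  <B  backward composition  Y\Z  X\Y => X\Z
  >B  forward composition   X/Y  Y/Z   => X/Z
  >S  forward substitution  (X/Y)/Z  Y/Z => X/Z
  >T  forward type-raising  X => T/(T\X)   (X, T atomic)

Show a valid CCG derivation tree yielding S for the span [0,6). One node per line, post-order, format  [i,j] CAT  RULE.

[0,6] S   >
  [0,5] S/(S\N)   <
    [0,4] N   >
      [0,1] N/(N\NP)   >T
        [0,1] "this" : NP
      [1,4] N\NP   >
        [1,3] (N\NP)/NP   >
          [1,2] "dog" : ((N\NP)/NP)/N
          [2,3] "near" : N
        [3,4] "clearly" : NP
    [4,5] "under" : (S/(S\N))\N
  [5,6] "found" : S\N

[0,1] NP  lex  "this"
[0,1] N/(N\NP)  >T
[1,2] ((N\NP)/NP)/N  lex  "dog"
[2,3] N  lex  "near"
[1,3] (N\NP)/NP  >  k=2
[3,4] NP  lex  "clearly"
[1,4] N\NP  >  k=3
[0,4] N  >  k=1
[4,5] (S/(S\N))\N  lex  "under"
[0,5] S/(S\N)  <  k=4
[5,6] S\N  lex  "found"
[0,6] S  >  k=5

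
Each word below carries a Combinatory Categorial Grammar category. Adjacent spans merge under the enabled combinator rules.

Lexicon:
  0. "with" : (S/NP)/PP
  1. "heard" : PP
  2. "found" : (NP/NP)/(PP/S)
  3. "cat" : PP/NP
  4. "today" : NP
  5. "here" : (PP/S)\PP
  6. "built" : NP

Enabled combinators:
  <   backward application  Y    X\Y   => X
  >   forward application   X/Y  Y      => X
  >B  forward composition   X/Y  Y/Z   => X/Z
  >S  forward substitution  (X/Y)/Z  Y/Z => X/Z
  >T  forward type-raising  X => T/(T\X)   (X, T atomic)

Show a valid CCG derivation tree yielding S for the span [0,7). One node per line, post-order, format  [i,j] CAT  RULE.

[0,1] (S/NP)/PP  lex  "with"
[1,2] PP  lex  "heard"
[0,2] S/NP  >  k=1
[2,3] (NP/NP)/(PP/S)  lex  "found"
[3,4] PP/NP  lex  "cat"
[4,5] NP  lex  "today"
[3,5] PP  >  k=4
[5,6] (PP/S)\PP  lex  "here"
[3,6] PP/S  <  k=5
[2,6] NP/NP  >  k=3
[0,6] S/NP  >B  k=2
[6,7] NP  lex  "built"
[0,7] S  >  k=6

[0,7] S   >
  [0,6] S/NP   >B
    [0,2] S/NP   >
      [0,1] "with" : (S/NP)/PP
      [1,2] "heard" : PP
    [2,6] NP/NP   >
      [2,3] "found" : (NP/NP)/(PP/S)
      [3,6] PP/S   <
        [3,5] PP   >
          [3,4] "cat" : PP/NP
          [4,5] "today" : NP
        [5,6] "here" : (PP/S)\PP
  [6,7] "built" : NP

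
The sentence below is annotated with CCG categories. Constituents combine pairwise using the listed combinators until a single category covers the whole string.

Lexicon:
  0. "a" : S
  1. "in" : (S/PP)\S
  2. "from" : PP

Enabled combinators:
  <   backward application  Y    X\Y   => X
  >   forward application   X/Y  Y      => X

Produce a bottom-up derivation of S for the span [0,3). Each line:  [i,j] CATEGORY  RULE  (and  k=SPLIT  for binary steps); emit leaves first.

[0,1] S  lex  "a"
[1,2] (S/PP)\S  lex  "in"
[0,2] S/PP  <  k=1
[2,3] PP  lex  "from"
[0,3] S  >  k=2

[0,3] S   >
  [0,2] S/PP   <
    [0,1] "a" : S
    [1,2] "in" : (S/PP)\S
  [2,3] "from" : PP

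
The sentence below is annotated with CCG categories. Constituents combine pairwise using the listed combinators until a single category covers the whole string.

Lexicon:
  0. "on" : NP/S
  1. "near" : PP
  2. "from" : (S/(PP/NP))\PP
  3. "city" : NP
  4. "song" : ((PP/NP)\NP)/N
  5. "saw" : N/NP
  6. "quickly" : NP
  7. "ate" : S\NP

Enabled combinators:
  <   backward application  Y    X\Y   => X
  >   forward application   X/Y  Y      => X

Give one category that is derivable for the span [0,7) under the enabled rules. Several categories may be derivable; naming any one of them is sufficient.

NP

[0,8] S   <
  [0,7] NP   >
    [0,1] "on" : NP/S
    [1,7] S   >
      [1,3] S/(PP/NP)   <
        [1,2] "near" : PP
        [2,3] "from" : (S/(PP/NP))\PP
      [3,7] PP/NP   <
        [3,4] "city" : NP
        [4,7] (PP/NP)\NP   >
          [4,5] "song" : ((PP/NP)\NP)/N
          [5,7] N   >
            [5,6] "saw" : N/NP
            [6,7] "quickly" : NP
  [7,8] "ate" : S\NP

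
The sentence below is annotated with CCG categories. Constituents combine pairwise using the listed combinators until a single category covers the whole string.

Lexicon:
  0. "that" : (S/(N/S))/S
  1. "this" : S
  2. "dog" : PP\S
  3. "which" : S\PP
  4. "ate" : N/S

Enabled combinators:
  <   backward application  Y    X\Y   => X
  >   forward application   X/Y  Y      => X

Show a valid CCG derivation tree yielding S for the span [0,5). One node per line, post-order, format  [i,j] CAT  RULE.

[0,5] S   >
  [0,4] S/(N/S)   >
    [0,1] "that" : (S/(N/S))/S
    [1,4] S   <
      [1,3] PP   <
        [1,2] "this" : S
        [2,3] "dog" : PP\S
      [3,4] "which" : S\PP
  [4,5] "ate" : N/S

[0,1] (S/(N/S))/S  lex  "that"
[1,2] S  lex  "this"
[2,3] PP\S  lex  "dog"
[1,3] PP  <  k=2
[3,4] S\PP  lex  "which"
[1,4] S  <  k=3
[0,4] S/(N/S)  >  k=1
[4,5] N/S  lex  "ate"
[0,5] S  >  k=4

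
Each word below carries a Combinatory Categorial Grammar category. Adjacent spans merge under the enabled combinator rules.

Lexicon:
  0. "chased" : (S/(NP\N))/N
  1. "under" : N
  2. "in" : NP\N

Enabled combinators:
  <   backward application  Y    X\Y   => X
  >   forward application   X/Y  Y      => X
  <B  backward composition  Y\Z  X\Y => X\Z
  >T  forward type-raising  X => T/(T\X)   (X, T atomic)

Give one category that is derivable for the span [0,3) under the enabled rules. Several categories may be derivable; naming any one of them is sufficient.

S

[0,3] S   >
  [0,2] S/(NP\N)   >
    [0,1] "chased" : (S/(NP\N))/N
    [1,2] "under" : N
  [2,3] "in" : NP\N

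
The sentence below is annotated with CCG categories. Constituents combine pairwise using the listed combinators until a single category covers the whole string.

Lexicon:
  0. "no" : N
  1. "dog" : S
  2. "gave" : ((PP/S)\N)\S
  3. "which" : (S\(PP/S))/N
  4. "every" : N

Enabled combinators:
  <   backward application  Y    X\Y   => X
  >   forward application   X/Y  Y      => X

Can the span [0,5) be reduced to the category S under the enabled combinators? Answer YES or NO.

YES

[0,5] S   <
  [0,3] PP/S   <
    [0,1] "no" : N
    [1,3] (PP/S)\N   <
      [1,2] "dog" : S
      [2,3] "gave" : ((PP/S)\N)\S
  [3,5] S\(PP/S)   >
    [3,4] "which" : (S\(PP/S))/N
    [4,5] "every" : N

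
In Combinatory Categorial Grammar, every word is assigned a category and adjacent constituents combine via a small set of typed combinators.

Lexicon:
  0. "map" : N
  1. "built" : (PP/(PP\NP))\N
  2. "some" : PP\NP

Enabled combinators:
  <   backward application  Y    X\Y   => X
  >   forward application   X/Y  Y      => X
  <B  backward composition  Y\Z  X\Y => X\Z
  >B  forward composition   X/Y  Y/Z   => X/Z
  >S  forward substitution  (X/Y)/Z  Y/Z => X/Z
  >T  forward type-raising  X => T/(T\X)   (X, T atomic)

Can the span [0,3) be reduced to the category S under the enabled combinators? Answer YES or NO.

N (PP/(PP\NP))\N PP\NP
CKY chart[0,3] = {N/(N\PP), NP/(NP\PP), PP, PP/(PP\PP), S/(S\PP)}; S ∉ chart

NO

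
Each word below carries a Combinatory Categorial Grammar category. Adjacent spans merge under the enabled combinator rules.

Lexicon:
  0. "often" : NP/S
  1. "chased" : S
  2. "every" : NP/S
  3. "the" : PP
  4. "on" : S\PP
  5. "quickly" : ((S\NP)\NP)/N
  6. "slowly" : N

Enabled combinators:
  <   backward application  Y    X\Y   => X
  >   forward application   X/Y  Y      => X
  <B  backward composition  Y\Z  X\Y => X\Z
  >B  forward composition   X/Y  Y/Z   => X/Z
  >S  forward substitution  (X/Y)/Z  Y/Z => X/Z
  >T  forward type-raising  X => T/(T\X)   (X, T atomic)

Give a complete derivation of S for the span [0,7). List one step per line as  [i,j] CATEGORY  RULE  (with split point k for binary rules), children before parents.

[0,1] NP/S  lex  "often"
[1,2] S  lex  "chased"
[0,2] NP  >  k=1
[2,3] NP/S  lex  "every"
[3,4] PP  lex  "the"
[3,4] S/(S\PP)  >T
[4,5] S\PP  lex  "on"
[3,5] S  >  k=4
[2,5] NP  >  k=3
[5,6] ((S\NP)\NP)/N  lex  "quickly"
[6,7] N  lex  "slowly"
[5,7] (S\NP)\NP  >  k=6
[2,7] S\NP  <  k=5
[0,7] S  <  k=2

[0,7] S   <
  [0,2] NP   >
    [0,1] "often" : NP/S
    [1,2] "chased" : S
  [2,7] S\NP   <
    [2,5] NP   >
      [2,3] "every" : NP/S
      [3,5] S   >
        [3,4] S/(S\PP)   >T
          [3,4] "the" : PP
        [4,5] "on" : S\PP
    [5,7] (S\NP)\NP   >
      [5,6] "quickly" : ((S\NP)\NP)/N
      [6,7] "slowly" : N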